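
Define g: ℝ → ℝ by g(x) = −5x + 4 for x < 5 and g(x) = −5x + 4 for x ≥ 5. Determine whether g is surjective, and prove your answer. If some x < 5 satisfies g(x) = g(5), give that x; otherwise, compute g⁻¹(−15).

Both pieces are strictly decreasing (slopes −5 and −5), so each is injective on its own interval.
The left piece maps (−∞, 5) onto (−21, ∞); the right piece maps [5, ∞) onto (−∞, −21].
These images together cover ℝ, so g is surjective.
Because the two images are disjoint, no x < 5 has g(x) = g(5), so we compute g⁻¹(−15): −15 lies in (−21, ∞), so solve −5x + 4 = −15: x = (−15 − 4)/(−5) = 19/5.

19/5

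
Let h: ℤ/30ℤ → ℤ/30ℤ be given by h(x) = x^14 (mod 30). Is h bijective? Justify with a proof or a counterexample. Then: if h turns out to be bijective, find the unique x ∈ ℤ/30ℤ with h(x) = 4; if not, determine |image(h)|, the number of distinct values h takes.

h(2): Repeated squaring mod 30: 2^1 ≡ 2, 2^2 ≡ 2² = 4, 2^4 ≡ 4² = 16, 2^8 ≡ 16² = 256 ≡ 16. Since 14 = 8 + 4 + 2, 2^14 ≡ 16·16·4: 16·16 = 256 ≡ 16, then 16·4 = 64 ≡ 4. So 2^14 ≡ 4 (mod 30).
h(8): Repeated squaring mod 30: 8^1 ≡ 8, 8^2 ≡ 8² = 64 ≡ 4, 8^4 ≡ 4² = 16, 8^8 ≡ 16² = 256 ≡ 16. Since 14 = 8 + 4 + 2, 8^14 ≡ 16·16·4: 16·16 = 256 ≡ 16, then 16·4 = 64 ≡ 4. So 8^14 ≡ 4 (mod 30).
So h(2) = h(8) = 4 while 2 ≠ 8, so h is not injective, hence not bijective.
Since h is not bijective, we determine |image(h)|. Computing x^14 mod 30 for each x (by repeated squaring, reducing mod 30 at every step), the values h(0), h(1), …, h(29) are: 0, 1, 4, 9, 16, 25, 6, 19, 4, 21, 10, 1, 24, 19, 16, 15, 16, 19, 24, 1, 10, 21, 4, 19, 6, 25, 16, 9, 4, 1.
The distinct values are {0, 1, 4, 6, 9, 10, 15, 16, 19, 21, 24, 25}; there are 12 of them.

12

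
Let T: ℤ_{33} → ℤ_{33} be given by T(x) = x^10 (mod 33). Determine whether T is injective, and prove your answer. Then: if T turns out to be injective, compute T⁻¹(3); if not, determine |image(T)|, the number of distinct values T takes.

T(1) = 1^10 = 1.
T(2): Repeated squaring mod 33: 2^1 ≡ 2, 2^2 ≡ 2² = 4, 2^4 ≡ 4² = 16, 2^8 ≡ 16² = 256 ≡ 25. Since 10 = 8 + 2, 2^10 ≡ 25·4: 25·4 = 100 ≡ 1. So 2^10 ≡ 1 (mod 33).
So T(1) = T(2) = 1 while 1 ≠ 2, thus T is not injective.
Since T is not injective, we determine |image(T)|. Computing x^10 mod 33 for each x (by repeated squaring, reducing mod 33 at every step), the values T(0), T(1), …, T(32) are: 0, 1, 1, 12, 1, 1, 12, 1, 1, 12, 1, 22, 12, 1, 1, 12, 1, 1, 12, 1, 1, 12, 22, 1, 12, 1, 1, 12, 1, 1, 12, 1, 1.
The distinct values are {0, 1, 12, 22}; there are 4 of them.

4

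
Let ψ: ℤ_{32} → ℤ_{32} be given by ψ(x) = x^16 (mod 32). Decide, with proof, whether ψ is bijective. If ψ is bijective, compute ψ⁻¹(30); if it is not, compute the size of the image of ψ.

ψ(0) = 0^16 = 0.
ψ(2): Repeated squaring mod 32: 2^1 ≡ 2, 2^2 ≡ 2² = 4, 2^4 ≡ 4² = 16, 2^8 ≡ 16² = 256 ≡ 0, 2^16 ≡ 0² = 0. So 2^16 ≡ 0 (mod 32).
So ψ(0) = ψ(2) = 0 while 0 ≠ 2, thus ψ is not injective, hence not bijective.
Since ψ is not bijective, we determine |image(ψ)|. Computing x^16 mod 32 for each x (by repeated squaring, reducing mod 32 at every step), the values ψ(0), ψ(1), …, ψ(31) are: 0, 1, 0, 1, 0, 1, 0, 1, 0, 1, 0, 1, 0, 1, 0, 1, 0, 1, 0, 1, 0, 1, 0, 1, 0, 1, 0, 1, 0, 1, 0, 1.
The distinct values are {0, 1}; there are 2 of them.

2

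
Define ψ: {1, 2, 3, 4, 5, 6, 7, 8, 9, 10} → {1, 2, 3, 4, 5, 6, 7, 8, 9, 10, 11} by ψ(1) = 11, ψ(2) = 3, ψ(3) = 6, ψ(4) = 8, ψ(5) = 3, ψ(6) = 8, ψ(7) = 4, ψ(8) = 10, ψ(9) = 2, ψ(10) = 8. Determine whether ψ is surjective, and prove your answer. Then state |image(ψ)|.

No element maps to 1, so ψ is not surjective.
The image of ψ is {2, 3, 4, 6, 8, 10, 11}, which has 7 elements.

7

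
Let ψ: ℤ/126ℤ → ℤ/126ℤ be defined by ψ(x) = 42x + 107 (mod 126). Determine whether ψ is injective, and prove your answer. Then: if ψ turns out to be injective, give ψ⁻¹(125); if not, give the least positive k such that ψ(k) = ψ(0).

3

We have gcd(42, 126) = 42 > 1. Taking u = 0 and v = 3: ψ(0) = 107 and ψ(3) = 42·3 + 107 = 233 ≡ 107 (mod 126).
So ψ(0) = ψ(3) while 0 ≠ 3, therefore ψ is not injective.
Since ψ is not injective, we find the least positive k with ψ(k) = ψ(0): this means 42k ≡ 0 (mod 126), i.e. 126 ∣ 42k. Since gcd(42, 126) = 42, dividing through by 42 this holds exactly when 3 ∣ k.
The smallest positive such k is 3.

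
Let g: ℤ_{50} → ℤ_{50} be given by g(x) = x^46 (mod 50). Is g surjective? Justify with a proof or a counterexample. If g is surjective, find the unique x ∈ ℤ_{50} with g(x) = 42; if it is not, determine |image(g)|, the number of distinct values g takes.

22

g(0) = 0^46 = 0.
g(10): Repeated squaring mod 50: 10^1 ≡ 10, 10^2 ≡ 10² = 100 ≡ 0, 10^4 ≡ 0² = 0, 10^8 ≡ 0² = 0, 10^16 ≡ 0² = 0, 10^32 ≡ 0² = 0. Since 46 = 32 + 8 + 4 + 2, 10^46 ≡ 0·0·0·0: 0·0 = 0, then 0·0 = 0, then 0·0 = 0. So 10^46 ≡ 0 (mod 50).
So g(0) = g(10) = 0 while 0 ≠ 10, so g is not injective.
A non-injective map from the 50-element set ℤ_{50} to itself takes at most 49 distinct values, so it cannot be surjective. Thus g is not surjective.
Since g is not surjective, we determine |image(g)|. Computing x^46 mod 50 for each x (by repeated squaring, reducing mod 50 at every step), the values g(0), g(1), …, g(49) are: 0, 1, 14, 29, 46, 25, 6, 49, 44, 41, 0, 11, 34, 9, 36, 25, 16, 19, 24, 31, 0, 21, 4, 39, 26, 25, 26, 39, 4, 21, 0, 31, 24, 19, 16, 25, 36, 9, 34, 11, 0, 41, 44, 49, 6, 25, 46, 29, 14, 1.
The distinct values are {0, 1, 4, 6, 9, 11, 14, 16, 19, 21, 24, 25, 26, 29, 31, 34, 36, 39, 41, 44, 46, 49}; there are 22 of them.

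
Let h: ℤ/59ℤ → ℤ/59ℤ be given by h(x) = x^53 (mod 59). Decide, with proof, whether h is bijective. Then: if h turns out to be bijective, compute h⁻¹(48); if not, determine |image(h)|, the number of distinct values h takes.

35

Since 59 is prime, the nonzero elements of ℤ/59ℤ form a cyclic group of order 58.
As gcd(53, 58) = 1, raising to the 53rd power is a bijection on this group: if s^53 ≡ t^53 then (st^{−1})^53 = 1, and the only element of order dividing gcd(53, 58) = 1 is 1, so s = t.
With h(0) = 0 this makes h injective on all of ℤ/59ℤ, hence bijective (finite equal-size domain and codomain). In particular h is bijective.
Since h is bijective, we find the preimage of 48. The inverse of x ↦ x^53 on (ℤ/59ℤ)^× is x ↦ x^23, because 53·23 = 1219 = 21·58 + 1 ≡ 1 (mod 58) and x^{58} = 1 for x ≠ 0 (Fermat). So h⁻¹(48) = 48^23 mod 59.
Repeated squaring mod 59: 48^1 ≡ 48, 48^2 ≡ 48² = 2304 ≡ 3, 48^4 ≡ 3² = 9, 48^8 ≡ 9² = 81 ≡ 22, 48^16 ≡ 22² = 484 ≡ 12. Since 23 = 16 + 4 + 2 + 1, 48^23 ≡ 12·9·3·48: 12·9 = 108 ≡ 49, then 49·3 = 147 ≡ 29, then 29·48 = 1392 ≡ 35. So 48^23 ≡ 35 (mod 59).
Hence h⁻¹(48) = 35.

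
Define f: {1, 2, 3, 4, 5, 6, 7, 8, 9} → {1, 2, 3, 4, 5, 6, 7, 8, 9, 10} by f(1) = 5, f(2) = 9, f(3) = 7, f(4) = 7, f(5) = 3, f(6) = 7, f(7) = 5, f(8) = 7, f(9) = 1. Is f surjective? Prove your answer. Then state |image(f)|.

5

No element maps to 2, so f is not surjective.
The image of f is {1, 3, 5, 7, 9}, which has 5 elements.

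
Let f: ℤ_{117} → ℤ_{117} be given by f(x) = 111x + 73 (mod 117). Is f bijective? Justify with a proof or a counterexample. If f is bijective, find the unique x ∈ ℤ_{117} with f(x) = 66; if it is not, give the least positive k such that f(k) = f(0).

We have gcd(111, 117) = 3 > 1. Taking a = 0 and b = 39: f(0) = 73 and f(39) = 111·39 + 73 = 4402 ≡ 73 (mod 117).
So f(0) = f(39) while 0 ≠ 39, thus f is not injective, hence not bijective.
Since f is not bijective, we find the least positive k with f(k) = f(0): this means 111k ≡ 0 (mod 117), i.e. 117 ∣ 111k. Since gcd(111, 117) = 3, dividing through by 3 this holds exactly when 39 ∣ 37k, and as gcd(37, 39) = 1, exactly when 39 ∣ k.
The smallest positive such k is 39.

39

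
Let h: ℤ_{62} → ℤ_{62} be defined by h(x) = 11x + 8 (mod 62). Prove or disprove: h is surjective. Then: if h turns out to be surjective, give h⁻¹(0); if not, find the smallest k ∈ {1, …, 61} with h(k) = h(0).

Since gcd(11, 62) = 1, 11 is invertible modulo 62. Euclid's algorithm: 62 = 5·11 + 7, 11 = 1·7 + 4, 7 = 1·4 + 3, 4 = 1·3 + 1; back-substituting gives 1 = 17·11 − 3·62, so 11⁻¹ ≡ 17 (mod 62).
Then y ↦ 17(y − 8) is a two-sided inverse to h, so every y ∈ ℤ_{62} has a preimage.
Thus h is surjective.
Since h is surjective, we find h⁻¹(0): we need 11x ≡ 0 − 8 ≡ 54 (mod 62). Using 11⁻¹ = 17: x ≡ 17·54 = 918 = 14·62 + 50, so x = 50.
Check: h(50) = 11·50 + 8 = 558 = 9·62 + 0 ≡ 0 (mod 62).

50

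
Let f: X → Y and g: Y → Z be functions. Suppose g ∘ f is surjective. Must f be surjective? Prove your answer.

not surjective

No. Take X = {0, 1}, Y = {0, 1, 2, 3}, Z = {0}, f(a) = 0 for every a ∈ X, and g(b) = 0 for every b ∈ Y.
Then g ∘ f is surjective onto {0}, but 3 ∈ Y has no preimage under f, so f is not surjective.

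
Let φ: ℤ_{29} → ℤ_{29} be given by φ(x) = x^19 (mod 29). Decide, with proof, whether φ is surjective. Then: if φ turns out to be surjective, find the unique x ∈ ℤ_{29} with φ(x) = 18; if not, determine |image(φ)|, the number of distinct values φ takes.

3

Since 29 is prime, the nonzero elements of ℤ_{29} form a cyclic group of order 28.
As gcd(19, 28) = 1, raising to the 19th power is a bijection on this group: if a^19 ≡ b^19 then (ab^{−1})^19 = 1, and the only element of order dividing gcd(19, 28) = 1 is 1, so a = b.
With φ(0) = 0 this makes φ injective on all of ℤ_{29}, hence bijective (finite equal-size domain and codomain). In particular φ is surjective.
Since φ is surjective, we find the preimage of 18. The inverse of x ↦ x^19 on (ℤ_{29})^× is x ↦ x^3, because 19·3 = 57 = 2·28 + 1 ≡ 1 (mod 28) and x^{28} = 1 for x ≠ 0 (Fermat). So φ⁻¹(18) = 18^3 mod 29.
Repeated squaring mod 29: 18^1 ≡ 18, 18^2 ≡ 18² = 324 ≡ 5. Since 3 = 2 + 1, 18^3 ≡ 5·18: 5·18 = 90 ≡ 3. So 18^3 ≡ 3 (mod 29).
Hence φ⁻¹(18) = 3.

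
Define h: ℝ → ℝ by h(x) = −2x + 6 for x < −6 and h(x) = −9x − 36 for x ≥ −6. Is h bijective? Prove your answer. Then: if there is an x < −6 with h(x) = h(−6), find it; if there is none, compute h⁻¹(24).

-9

Both pieces are strictly decreasing (slopes −2 and −9), so each is injective on its own interval.
The left piece maps (−∞, −6) onto (18, ∞); the right piece maps [−6, ∞) onto (−∞, 18].
Since 18 = 18, the images partition ℝ: h is injective and surjective, hence bijective.
Because the two images are disjoint, no x < −6 has h(x) = h(−6), so we compute h⁻¹(24): 24 lies in (18, ∞), so solve −2x + 6 = 24: x = (24 − 6)/(−2) = −9.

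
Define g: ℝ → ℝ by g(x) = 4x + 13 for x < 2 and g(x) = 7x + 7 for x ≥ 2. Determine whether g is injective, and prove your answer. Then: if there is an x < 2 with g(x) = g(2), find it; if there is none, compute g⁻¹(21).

Both pieces are strictly increasing (slopes 4 and 7), so each is injective on its own interval.
The left piece maps (−∞, 2) onto (−∞, 21); the right piece maps [2, ∞) onto [21, ∞).
These images are disjoint, so no value is attained by both pieces. Hence g is injective.
Because the two images are disjoint, no x < 2 has g(x) = g(2), so we compute g⁻¹(21): 21 lies in [21, ∞), so solve 7x + 7 = 21: x = (21 − 7)/7 = 2.

2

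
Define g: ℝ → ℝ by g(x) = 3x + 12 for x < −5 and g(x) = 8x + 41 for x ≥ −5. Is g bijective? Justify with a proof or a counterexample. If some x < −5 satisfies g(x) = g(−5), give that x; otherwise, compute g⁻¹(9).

-4

Both pieces are strictly increasing (slopes 3 and 8), so each is injective on its own interval.
The left piece maps (−∞, −5) onto (−∞, −3); the right piece maps [−5, ∞) onto [1, ∞).
The images leave a gap (−3 has no preimage), so g is not surjective, hence not bijective.
Because the two images are disjoint, no x < −5 has g(x) = g(−5), so we compute g⁻¹(9): 9 lies in [1, ∞), so solve 8x + 41 = 9: x = (9 − 41)/8 = −4.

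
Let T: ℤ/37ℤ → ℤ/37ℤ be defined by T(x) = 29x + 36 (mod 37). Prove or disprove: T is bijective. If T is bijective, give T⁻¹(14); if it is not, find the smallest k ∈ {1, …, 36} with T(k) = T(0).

12

Recall that T is injective if T(u) = T(v) implies u = v.
Suppose T(u) = T(v) in ℤ/37ℤ. Then 29u + 36 ≡ 29v + 36 (mod 37), so 29(u − v) ≡ 0 (mod 37).
Since gcd(29, 37) = 1, 29 is invertible modulo 37, so u − v ≡ 0 (mod 37), i.e. u = v.
We now compute 29⁻¹ mod 37 explicitly. Euclid's algorithm: 37 = 1·29 + 8, 29 = 3·8 + 5, 8 = 1·5 + 3, 5 = 1·3 + 2, 3 = 1·2 + 1; back-substituting gives 1 = 23·29 − 18·37, so 29⁻¹ ≡ 23 (mod 37).
Then y ↦ 23(y − 36) is a two-sided inverse to T, so every y ∈ ℤ/37ℤ has a preimage.
Therefore T is bijective.
Since T is bijective, we find T⁻¹(14): we need 29x ≡ 14 − 36 ≡ 15 (mod 37). Using 29⁻¹ = 23: x ≡ 23·15 = 345 = 9·37 + 12, so x = 12.
Check: T(12) = 29·12 + 36 = 384 = 10·37 + 14 ≡ 14 (mod 37).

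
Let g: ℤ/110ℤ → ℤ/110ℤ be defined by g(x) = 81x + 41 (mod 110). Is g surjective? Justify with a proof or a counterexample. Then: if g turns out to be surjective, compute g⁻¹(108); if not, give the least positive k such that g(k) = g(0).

47

Recall that g is surjective if every y in the codomain equals g(x) for some x in the domain.
Since gcd(81, 110) = 1, 81 is invertible modulo 110. Euclid's algorithm: 110 = 1·81 + 29, 81 = 2·29 + 23, 29 = 1·23 + 6, 23 = 3·6 + 5, 6 = 1·5 + 1; back-substituting gives 1 = 91·81 − 67·110, so 81⁻¹ ≡ 91 (mod 110).
For any y ∈ ℤ/110ℤ, x = 91(y − 41) mod 110 satisfies g(x) = 81·91(y − 41) + 41 ≡ y (since 81·91 ≡ 1 mod 110). So every y has a preimage.
Thus g is surjective.
Since g is surjective, we compute g⁻¹(108): solve 81x + 41 ≡ 108 (mod 110), i.e. 81x ≡ 67 (mod 110).
Multiplying by 81⁻¹ = 91 gives x ≡ 91·67 = 6097 = 55·110 + 47 ≡ 47 (mod 110).
Check: g(47) = 81·47 + 41 = 3848 = 34·110 + 108 ≡ 108 (mod 110).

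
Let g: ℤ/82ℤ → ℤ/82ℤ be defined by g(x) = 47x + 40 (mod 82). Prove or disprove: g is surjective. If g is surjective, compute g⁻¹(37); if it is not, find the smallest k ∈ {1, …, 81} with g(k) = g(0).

61

By definition, surjectivity means every element of the codomain has a preimage under g.
Since gcd(47, 82) = 1, 47 is invertible modulo 82. Euclid's algorithm: 82 = 1·47 + 35, 47 = 1·35 + 12, 35 = 2·12 + 11, 12 = 1·11 + 1; back-substituting gives 1 = 7·47 − 4·82, so 47⁻¹ ≡ 7 (mod 82).
For any y ∈ ℤ/82ℤ, x = 7(y − 40) mod 82 satisfies g(x) = 47·7(y − 40) + 40 ≡ y (since 47·7 ≡ 1 mod 82). So every y has a preimage.
Thus g is surjective.
Since g is surjective, we find g⁻¹(37): we need 47x ≡ 37 − 40 ≡ 79 (mod 82). Using 47⁻¹ = 7: x ≡ 7·79 = 553 = 6·82 + 61, so x = 61.
Check: g(61) = 47·61 + 40 = 2907 = 35·82 + 37 ≡ 37 (mod 82).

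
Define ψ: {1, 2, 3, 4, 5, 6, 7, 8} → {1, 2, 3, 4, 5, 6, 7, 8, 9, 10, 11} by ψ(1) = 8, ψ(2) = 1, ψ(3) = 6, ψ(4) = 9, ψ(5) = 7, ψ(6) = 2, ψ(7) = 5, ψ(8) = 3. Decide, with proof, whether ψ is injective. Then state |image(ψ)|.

The values ψ(1), …, ψ(8) are 8, 1, 6, 9, 7, 2, 5, 3 — all distinct.
So ψ(s) = ψ(t) only when s = t, and ψ is injective.
The image of ψ is {1, 2, 3, 5, 6, 7, 8, 9}, which has 8 elements.

8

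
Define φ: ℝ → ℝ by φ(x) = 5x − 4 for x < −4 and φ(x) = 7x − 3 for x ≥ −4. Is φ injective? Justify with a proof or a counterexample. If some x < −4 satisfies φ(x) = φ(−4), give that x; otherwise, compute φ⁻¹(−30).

Both pieces are strictly increasing (slopes 5 and 7), so each is injective on its own interval.
The left piece maps (−∞, −4) onto (−∞, −24); the right piece maps [−4, ∞) onto [−31, ∞).
These images overlap. In particular φ(−4) = −31 (right piece), and solving 5x − 4 = −31 on the left piece gives x = −27/5 < −4.
So φ(−27/5) = φ(−4) with −27/5 ≠ −4, and φ is not injective. This x = −27/5 is the requested value below −4.

-27/5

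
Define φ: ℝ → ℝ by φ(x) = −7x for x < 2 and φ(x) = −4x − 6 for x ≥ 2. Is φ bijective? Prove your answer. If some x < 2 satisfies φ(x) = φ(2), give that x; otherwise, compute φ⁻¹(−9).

9/7

Both pieces are strictly decreasing (slopes −7 and −4), so each is injective on its own interval.
The left piece maps (−∞, 2) onto (−14, ∞); the right piece maps [2, ∞) onto (−∞, −14].
Since −14 = −14, the images partition ℝ: φ is injective and surjective, hence bijective.
Because the two images are disjoint, no x < 2 has φ(x) = φ(2), so we compute φ⁻¹(−9): −9 lies in (−14, ∞), so solve −7x = −9: x = (−9 − 0)/(−7) = 9/7.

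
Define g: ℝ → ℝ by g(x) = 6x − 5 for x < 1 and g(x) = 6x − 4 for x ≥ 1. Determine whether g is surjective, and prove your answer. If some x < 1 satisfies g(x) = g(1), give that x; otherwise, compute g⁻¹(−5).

Both pieces are strictly increasing (slopes 6 and 6), so each is injective on its own interval.
The left piece maps (−∞, 1) onto (−∞, 1); the right piece maps [1, ∞) onto [2, ∞).
The union (−∞, 1) ∪ [2, ∞) omits the interval between 1 and 2; in particular 1 has no preimage. So g is not surjective.
Because the two images are disjoint, no x < 1 has g(x) = g(1), so we compute g⁻¹(−5): −5 lies in (−∞, 1), so solve 6x − 5 = −5: x = (−5 + 5)/6 = 0.

0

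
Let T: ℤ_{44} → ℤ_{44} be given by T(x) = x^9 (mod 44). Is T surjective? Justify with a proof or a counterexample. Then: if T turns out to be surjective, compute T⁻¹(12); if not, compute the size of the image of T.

T(0) = 0^9 = 0.
T(22): Repeated squaring mod 44: 22^1 ≡ 22, 22^2 ≡ 22² = 484 ≡ 0, 22^4 ≡ 0² = 0, 22^8 ≡ 0² = 0. Since 9 = 8 + 1, 22^9 ≡ 0·22: 0·22 = 0. So 22^9 ≡ 0 (mod 44).
So T(0) = T(22) = 0 while 0 ≠ 22, thus T is not injective.
A non-injective map from the 44-element set ℤ_{44} to itself takes at most 43 distinct values, so it cannot be surjective. Therefore T is not surjective.
Since T is not surjective, we determine |image(T)|. Computing x^9 mod 44 for each x (by repeated squaring, reducing mod 44 at every step), the values T(0), T(1), …, T(43) are: 0, 1, 28, 15, 36, 9, 24, 19, 40, 5, 32, 11, 12, 17, 4, 3, 20, 13, 8, 7, 16, 21, 0, 23, 28, 37, 36, 31, 24, 41, 40, 27, 32, 33, 12, 39, 4, 25, 20, 35, 8, 29, 16, 43.
The distinct values are {0, 1, 3, 4, 5, 7, 8, 9, 11, 12, 13, 15, 16, 17, 19, 20, 21, 23, 24, 25, 27, 28, 29, 31, 32, 33, 35, 36, 37, 39, 40, 41, 43}; there are 33 of them.

33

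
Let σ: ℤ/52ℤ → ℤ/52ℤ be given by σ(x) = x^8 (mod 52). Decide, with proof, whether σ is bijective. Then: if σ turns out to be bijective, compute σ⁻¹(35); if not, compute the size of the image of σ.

σ(1) = 1^8 = 1.
σ(5): Repeated squaring mod 52: 5^1 ≡ 5, 5^2 ≡ 5² = 25, 5^4 ≡ 25² = 625 ≡ 1, 5^8 ≡ 1² = 1. So 5^8 ≡ 1 (mod 52).
So σ(1) = σ(5) = 1 while 1 ≠ 5, so σ is not injective, hence not bijective.
Since σ is not bijective, we determine |image(σ)|. Computing x^8 mod 52 for each x (by repeated squaring, reducing mod 52 at every step), the values σ(0), σ(1), …, σ(51) are: 0, 1, 48, 9, 16, 1, 16, 29, 40, 29, 48, 9, 40, 13, 40, 9, 48, 29, 40, 29, 16, 1, 16, 9, 48, 1, 0, 1, 48, 9, 16, 1, 16, 29, 40, 29, 48, 9, 40, 13, 40, 9, 48, 29, 40, 29, 16, 1, 16, 9, 48, 1.
The distinct values are {0, 1, 9, 13, 16, 29, 40, 48}; there are 8 of them.

8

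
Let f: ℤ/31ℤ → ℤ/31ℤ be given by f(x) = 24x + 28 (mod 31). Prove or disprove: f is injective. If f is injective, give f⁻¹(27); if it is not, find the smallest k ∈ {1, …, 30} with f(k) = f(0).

Suppose f(x_1) = f(x_2) in ℤ/31ℤ. Then 24x_1 + 28 ≡ 24x_2 + 28 (mod 31), thus 24(x_1 − x_2) ≡ 0 (mod 31).
Since gcd(24, 31) = 1, 24 is invertible modulo 31, thus x_1 − x_2 ≡ 0 (mod 31), i.e. x_1 = x_2.
So f is injective.
We now compute 24⁻¹ mod 31 explicitly. Euclid's algorithm: 31 = 1·24 + 7, 24 = 3·7 + 3, 7 = 2·3 + 1; back-substituting gives 1 = 22·24 − 17·31, so 24⁻¹ ≡ 22 (mod 31).
Since f is injective, we compute f⁻¹(27): solve 24x + 28 ≡ 27 (mod 31), i.e. 24x ≡ 30 (mod 31).
Multiplying by 24⁻¹ = 22 gives x ≡ 22·30 = 660 = 21·31 + 9 ≡ 9 (mod 31).
Check: f(9) = 24·9 + 28 = 244 = 7·31 + 27 ≡ 27 (mod 31).

9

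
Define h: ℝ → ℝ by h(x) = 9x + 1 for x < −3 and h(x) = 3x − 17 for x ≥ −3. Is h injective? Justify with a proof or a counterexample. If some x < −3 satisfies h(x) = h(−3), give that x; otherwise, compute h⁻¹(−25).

-8/3

Both pieces are strictly increasing (slopes 9 and 3), so each is injective on its own interval.
The left piece maps (−∞, −3) onto (−∞, −26); the right piece maps [−3, ∞) onto [−26, ∞).
These images are disjoint, so no value is attained by both pieces. Thus h is injective.
Because the two images are disjoint, no x < −3 has h(x) = h(−3), so we compute h⁻¹(−25): −25 lies in [−26, ∞), so solve 3x − 17 = −25: x = (−25 + 17)/3 = −8/3.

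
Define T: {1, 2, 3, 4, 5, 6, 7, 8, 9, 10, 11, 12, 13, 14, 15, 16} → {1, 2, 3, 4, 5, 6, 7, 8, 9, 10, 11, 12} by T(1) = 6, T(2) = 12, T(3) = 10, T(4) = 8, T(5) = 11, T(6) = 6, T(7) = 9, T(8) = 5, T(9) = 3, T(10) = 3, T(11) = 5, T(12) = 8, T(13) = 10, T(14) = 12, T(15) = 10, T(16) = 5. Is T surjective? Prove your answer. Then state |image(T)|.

8

No element maps to 1, so T is not surjective.
The image of T is {3, 5, 6, 8, 9, 10, 11, 12}, which has 8 elements.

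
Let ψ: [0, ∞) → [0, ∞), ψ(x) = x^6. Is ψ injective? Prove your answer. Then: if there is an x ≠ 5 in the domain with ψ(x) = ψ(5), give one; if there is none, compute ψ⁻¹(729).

On [0, ∞), x ↦ x^6 is strictly increasing, so ψ(a) = ψ(b) forces a = b. Hence ψ is injective.
Since x ↦ x^6 is strictly increasing on [0, ∞), it is injective there, so no x ≠ 5 in the domain has ψ(x) = ψ(5). We therefore compute ψ⁻¹(729) = 729^{1/6} = 3 (indeed 3^6 = 729).

3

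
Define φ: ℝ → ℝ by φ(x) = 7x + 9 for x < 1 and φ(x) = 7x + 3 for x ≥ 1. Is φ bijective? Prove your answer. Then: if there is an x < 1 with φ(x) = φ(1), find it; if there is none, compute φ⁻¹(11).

1/7

Both pieces are strictly increasing (slopes 7 and 7), so each is injective on its own interval.
The left piece maps (−∞, 1) onto (−∞, 16); the right piece maps [1, ∞) onto [10, ∞).
These images overlap. In particular φ(1) = 10 (right piece), and solving 7x + 9 = 10 on the left piece gives x = 1/7 < 1.
So φ(1/7) = φ(1) with 1/7 ≠ 1, and φ is not injective, hence not bijective. This x = 1/7 is the requested value below 1.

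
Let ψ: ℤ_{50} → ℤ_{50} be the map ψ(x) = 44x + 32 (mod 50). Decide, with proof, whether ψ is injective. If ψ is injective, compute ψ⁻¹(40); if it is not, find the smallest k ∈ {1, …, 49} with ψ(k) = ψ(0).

By definition, ψ is injective if ψ(x_1) = ψ(x_2) implies x_1 = x_2.
We have gcd(44, 50) = 2 > 1. Taking x_1 = 0 and x_2 = 25: ψ(0) = 32 and ψ(25) = 44·25 + 32 = 1132 ≡ 32 (mod 50).
So ψ(0) = ψ(25) while 0 ≠ 25, hence ψ is not injective.
Since ψ is not injective, we find the least positive k with ψ(k) = ψ(0): this means 44k ≡ 0 (mod 50), i.e. 50 ∣ 44k. Since gcd(44, 50) = 2, dividing through by 2 this holds exactly when 25 ∣ 22k, and as gcd(22, 25) = 1, exactly when 25 ∣ k.
The smallest positive such k is 25.

25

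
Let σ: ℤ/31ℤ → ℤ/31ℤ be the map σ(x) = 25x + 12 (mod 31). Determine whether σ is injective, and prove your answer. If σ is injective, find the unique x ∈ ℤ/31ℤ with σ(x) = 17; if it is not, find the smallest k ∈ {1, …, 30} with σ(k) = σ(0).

Suppose σ(a) = σ(b) in ℤ/31ℤ. Then 25a + 12 ≡ 25b + 12 (mod 31), so 25(a − b) ≡ 0 (mod 31).
Since gcd(25, 31) = 1, 25 is invertible modulo 31, so a − b ≡ 0 (mod 31), i.e. a = b.
So σ is injective.
We now compute 25⁻¹ mod 31 explicitly. Euclid's algorithm: 31 = 1·25 + 6, 25 = 4·6 + 1; back-substituting gives 1 = 5·25 − 4·31, so 25⁻¹ ≡ 5 (mod 31).
Since σ is injective, we find σ⁻¹(17): we need 25x ≡ 17 − 12 ≡ 5 (mod 31). Using 25⁻¹ = 5: x ≡ 5·5 = 25, so x = 25.
Check: σ(25) = 25·25 + 12 = 637 = 20·31 + 17 ≡ 17 (mod 31).

25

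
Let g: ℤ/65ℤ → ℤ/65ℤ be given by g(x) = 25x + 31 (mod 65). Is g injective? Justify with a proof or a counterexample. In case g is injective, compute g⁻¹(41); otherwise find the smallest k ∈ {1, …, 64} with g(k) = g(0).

13

We have gcd(25, 65) = 5 > 1. Taking u = 0 and v = 13: g(0) = 31 and g(13) = 25·13 + 31 = 356 ≡ 31 (mod 65).
So g(0) = g(13) while 0 ≠ 13, so g is not injective.
Since g is not injective, we find the least positive k with g(k) = g(0): this means 25k ≡ 0 (mod 65), i.e. 65 ∣ 25k. Since gcd(25, 65) = 5, dividing through by 5 this holds exactly when 13 ∣ 5k, and as gcd(5, 13) = 1, exactly when 13 ∣ k.
The smallest positive such k is 13.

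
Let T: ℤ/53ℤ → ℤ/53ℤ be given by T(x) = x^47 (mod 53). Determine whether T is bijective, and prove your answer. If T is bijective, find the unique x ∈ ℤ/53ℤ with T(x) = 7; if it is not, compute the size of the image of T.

6

Since 53 is prime, the nonzero elements of ℤ/53ℤ form a cyclic group of order 52.
As gcd(47, 52) = 1, raising to the 47th power is a bijection on this group: if s^47 ≡ t^47 then (st^{−1})^47 = 1, and the only element of order dividing gcd(47, 52) = 1 is 1, so s = t.
With T(0) = 0 this makes T injective on all of ℤ/53ℤ, hence bijective (finite equal-size domain and codomain). In particular T is bijective.
Since T is bijective, we find the preimage of 7. The inverse of x ↦ x^47 on (ℤ/53ℤ)^× is x ↦ x^31, because 47·31 = 1457 = 28·52 + 1 ≡ 1 (mod 52) and x^{52} = 1 for x ≠ 0 (Fermat). So T⁻¹(7) = 7^31 mod 53.
Repeated squaring mod 53: 7^1 ≡ 7, 7^2 ≡ 7² = 49, 7^4 ≡ 49² = 2401 ≡ 16, 7^8 ≡ 16² = 256 ≡ 44, 7^16 ≡ 44² = 1936 ≡ 28. Since 31 = 16 + 8 + 4 + 2 + 1, 7^31 ≡ 28·44·16·49·7: 28·44 = 1232 ≡ 13, then 13·16 = 208 ≡ 49, then 49·49 = 2401 ≡ 16, then 16·7 = 112 ≡ 6. So 7^31 ≡ 6 (mod 53).
Hence T⁻¹(7) = 6.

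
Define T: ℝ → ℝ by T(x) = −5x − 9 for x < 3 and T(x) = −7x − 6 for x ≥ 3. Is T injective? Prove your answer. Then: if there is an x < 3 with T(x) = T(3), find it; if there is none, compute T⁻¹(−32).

26/7

Both pieces are strictly decreasing (slopes −5 and −7), so each is injective on its own interval.
The left piece maps (−∞, 3) onto (−24, ∞); the right piece maps [3, ∞) onto (−∞, −27].
These images are disjoint, so no value is attained by both pieces. Therefore T is injective.
Because the two images are disjoint, no x < 3 has T(x) = T(3), so we compute T⁻¹(−32): −32 lies in (−∞, −27], so solve −7x − 6 = −32: x = (−32 + 6)/(−7) = 26/7.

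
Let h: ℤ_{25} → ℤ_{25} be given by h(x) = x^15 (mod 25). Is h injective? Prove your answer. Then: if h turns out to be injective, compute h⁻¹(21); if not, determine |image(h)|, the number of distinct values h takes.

5

h(0) = 0^15 = 0.
h(5): Repeated squaring mod 25: 5^1 ≡ 5, 5^2 ≡ 5² = 25 ≡ 0, 5^4 ≡ 0² = 0, 5^8 ≡ 0² = 0. Since 15 = 8 + 4 + 2 + 1, 5^15 ≡ 0·0·0·5: 0·0 = 0, then 0·0 = 0, then 0·5 = 0. So 5^15 ≡ 0 (mod 25).
So h(0) = h(5) = 0 while 0 ≠ 5, thus h is not injective.
Since h is not injective, we determine |image(h)|. Computing x^15 mod 25 for each x (by repeated squaring, reducing mod 25 at every step), the values h(0), h(1), …, h(24) are: 0, 1, 18, 7, 24, 0, 1, 18, 7, 24, 0, 1, 18, 7, 24, 0, 1, 18, 7, 24, 0, 1, 18, 7, 24.
The distinct values are {0, 1, 7, 18, 24}; there are 5 of them.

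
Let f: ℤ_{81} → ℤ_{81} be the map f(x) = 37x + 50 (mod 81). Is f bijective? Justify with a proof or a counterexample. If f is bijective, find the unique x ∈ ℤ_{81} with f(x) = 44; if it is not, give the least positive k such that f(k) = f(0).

Recall that f is injective when f(s) = f(t) forces s = t.
If f(s) = f(t), then 37s ≡ 37t (mod 81). Because gcd(37, 81) = 1, we may cancel 37 to get s ≡ t (mod 81).
We now compute 37⁻¹ mod 81 explicitly. Euclid's algorithm: 81 = 2·37 + 7, 37 = 5·7 + 2, 7 = 3·2 + 1; back-substituting gives 1 = 46·37 − 21·81, so 37⁻¹ ≡ 46 (mod 81).
For any y ∈ ℤ_{81}, x = 46(y − 50) mod 81 satisfies f(x) = 37·46(y − 50) + 50 ≡ y (since 37·46 ≡ 1 mod 81). So every y has a preimage.
Therefore f is bijective.
Since f is bijective, we compute f⁻¹(44): solve 37x + 50 ≡ 44 (mod 81), i.e. 37x ≡ 75 (mod 81).
Multiplying by 37⁻¹ = 46 gives x ≡ 46·75 = 3450 = 42·81 + 48 ≡ 48 (mod 81).
Check: f(48) = 37·48 + 50 = 1826 = 22·81 + 44 ≡ 44 (mod 81).

48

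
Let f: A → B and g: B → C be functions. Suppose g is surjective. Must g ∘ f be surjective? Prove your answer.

No. Take A = {1}, B = C = {1, 2, 3}, f(1) = 1, and g = identity (surjective).
Then (g ∘ f)(1) = 1, and 3 ∈ C has no preimage under g ∘ f, so g ∘ f is not surjective.

not surjective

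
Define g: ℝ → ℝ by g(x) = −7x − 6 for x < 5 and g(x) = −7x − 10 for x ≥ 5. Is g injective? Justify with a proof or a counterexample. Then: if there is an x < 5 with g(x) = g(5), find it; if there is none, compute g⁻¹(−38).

Both pieces are strictly decreasing (slopes −7 and −7), so each is injective on its own interval.
The left piece maps (−∞, 5) onto (−41, ∞); the right piece maps [5, ∞) onto (−∞, −45].
These images are disjoint, so no value is attained by both pieces. Hence g is injective.
Because the two images are disjoint, no x < 5 has g(x) = g(5), so we compute g⁻¹(−38): −38 lies in (−41, ∞), so solve −7x − 6 = −38: x = (−38 + 6)/(−7) = 32/7.

32/7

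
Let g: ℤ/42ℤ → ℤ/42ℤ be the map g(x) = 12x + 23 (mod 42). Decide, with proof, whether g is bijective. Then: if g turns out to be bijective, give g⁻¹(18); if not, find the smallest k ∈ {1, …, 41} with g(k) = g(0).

We have gcd(12, 42) = 6 > 1. Taking a = 0 and b = 7: g(0) = 23 and g(7) = 12·7 + 23 = 107 ≡ 23 (mod 42).
So g(0) = g(7) while 0 ≠ 7, thus g is not injective, hence not bijective.
Since g is not bijective, we find the least positive k with g(k) = g(0): this means 12k ≡ 0 (mod 42), i.e. 42 ∣ 12k. Since gcd(12, 42) = 6, dividing through by 6 this holds exactly when 7 ∣ 2k, and as gcd(2, 7) = 1, exactly when 7 ∣ k.
The smallest positive such k is 7.

7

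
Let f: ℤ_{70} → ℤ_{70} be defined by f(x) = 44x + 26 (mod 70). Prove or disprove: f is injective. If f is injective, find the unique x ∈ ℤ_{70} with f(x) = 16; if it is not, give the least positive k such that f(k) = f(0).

We have gcd(44, 70) = 2 > 1. Taking a = 0 and b = 35: f(0) = 26 and f(35) = 44·35 + 26 = 1566 ≡ 26 (mod 70).
So f(0) = f(35) while 0 ≠ 35, therefore f is not injective.
Since f is not injective, we find the least positive k with f(k) = f(0): this means 44k ≡ 0 (mod 70), i.e. 70 ∣ 44k. Since gcd(44, 70) = 2, dividing through by 2 this holds exactly when 35 ∣ 22k, and as gcd(22, 35) = 1, exactly when 35 ∣ k.
The smallest positive such k is 35.

35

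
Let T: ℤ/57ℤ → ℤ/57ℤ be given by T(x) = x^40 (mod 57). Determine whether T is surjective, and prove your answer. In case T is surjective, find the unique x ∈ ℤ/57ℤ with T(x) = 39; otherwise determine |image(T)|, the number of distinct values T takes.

20

T(8): Repeated squaring mod 57: 8^1 ≡ 8, 8^2 ≡ 8² = 64 ≡ 7, 8^4 ≡ 7² = 49, 8^8 ≡ 49² = 2401 ≡ 7, 8^16 ≡ 7² = 49, 8^32 ≡ 49² = 2401 ≡ 7. Since 40 = 32 + 8, 8^40 ≡ 7·7: 7·7 = 49. So 8^40 ≡ 49 (mod 57).
T(11): Repeated squaring mod 57: 11^1 ≡ 11, 11^2 ≡ 11² = 121 ≡ 7, 11^4 ≡ 7² = 49, 11^8 ≡ 49² = 2401 ≡ 7, 11^16 ≡ 7² = 49, 11^32 ≡ 49² = 2401 ≡ 7. Since 40 = 32 + 8, 11^40 ≡ 7·7: 7·7 = 49. So 11^40 ≡ 49 (mod 57).
So T(8) = T(11) = 49 while 8 ≠ 11, hence T is not injective.
A non-injective map from the 57-element set ℤ/57ℤ to itself takes at most 56 distinct values, so it cannot be surjective. So T is not surjective.
Since T is not surjective, we determine |image(T)|. Computing x^40 mod 57 for each x (by repeated squaring, reducing mod 57 at every step), the values T(0), T(1), …, T(56) are: 0, 1, 16, 24, 28, 55, 42, 7, 49, 6, 25, 49, 45, 4, 55, 9, 43, 16, 39, 19, 1, 54, 43, 28, 36, 4, 7, 30, 25, 25, 30, 7, 4, 36, 28, 43, 54, 1, 19, 39, 16, 43, 9, 55, 4, 45, 49, 25, 6, 49, 7, 42, 55, 28, 24, 16, 1.
The distinct values are {0, 1, 4, 6, 7, 9, 16, 19, 24, 25, 28, 30, 36, 39, 42, 43, 45, 49, 54, 55}; there are 20 of them.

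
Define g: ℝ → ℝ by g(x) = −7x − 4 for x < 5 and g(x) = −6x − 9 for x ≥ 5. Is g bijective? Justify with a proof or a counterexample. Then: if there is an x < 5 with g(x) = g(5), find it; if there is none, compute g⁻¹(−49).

20/3

Both pieces are strictly decreasing (slopes −7 and −6), so each is injective on its own interval.
The left piece maps (−∞, 5) onto (−39, ∞); the right piece maps [5, ∞) onto (−∞, −39].
Since −39 = −39, the images partition ℝ: g is injective and surjective, hence bijective.
Because the two images are disjoint, no x < 5 has g(x) = g(5), so we compute g⁻¹(−49): −49 lies in (−∞, −39], so solve −6x − 9 = −49: x = (−49 + 9)/(−6) = 20/3.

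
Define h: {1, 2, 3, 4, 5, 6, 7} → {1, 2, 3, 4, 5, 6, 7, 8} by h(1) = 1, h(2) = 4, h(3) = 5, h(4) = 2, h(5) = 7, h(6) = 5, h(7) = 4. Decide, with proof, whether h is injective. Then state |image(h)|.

h(3) = 5 = h(6) with 3 ≠ 6, so h is not injective.
The image of h is {1, 2, 4, 5, 7}, which has 5 elements.

5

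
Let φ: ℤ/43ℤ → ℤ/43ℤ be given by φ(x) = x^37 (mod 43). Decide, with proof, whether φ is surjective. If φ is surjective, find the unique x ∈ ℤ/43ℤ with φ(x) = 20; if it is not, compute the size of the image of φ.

Since 43 is prime, the nonzero elements of ℤ/43ℤ form a cyclic group of order 42.
As gcd(37, 42) = 1, raising to the 37th power is a bijection on this group: if a^37 ≡ b^37 then (ab^{−1})^37 = 1, and the only element of order dividing gcd(37, 42) = 1 is 1, so a = b.
With φ(0) = 0 this makes φ injective on all of ℤ/43ℤ, hence bijective (finite equal-size domain and codomain). In particular φ is surjective.
Since φ is surjective, we find the preimage of 20. The inverse of x ↦ x^37 on (ℤ/43ℤ)^× is x ↦ x^25, because 37·25 = 925 = 22·42 + 1 ≡ 1 (mod 42) and x^{42} = 1 for x ≠ 0 (Fermat). So φ⁻¹(20) = 20^25 mod 43.
Repeated squaring mod 43: 20^1 ≡ 20, 20^2 ≡ 20² = 400 ≡ 13, 20^4 ≡ 13² = 169 ≡ 40, 20^8 ≡ 40² = 1600 ≡ 9, 20^16 ≡ 9² = 81 ≡ 38. Since 25 = 16 + 8 + 1, 20^25 ≡ 38·9·20: 38·9 = 342 ≡ 41, then 41·20 = 820 ≡ 3. So 20^25 ≡ 3 (mod 43).
Hence φ⁻¹(20) = 3.

3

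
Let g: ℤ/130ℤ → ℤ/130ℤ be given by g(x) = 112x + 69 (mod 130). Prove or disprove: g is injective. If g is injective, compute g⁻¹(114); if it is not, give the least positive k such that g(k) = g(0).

65

By definition, injectivity means: for all x_1, x_2 in the domain, g(x_1) = g(x_2) implies x_1 = x_2.
We have gcd(112, 130) = 2 > 1. Taking x_1 = 0 and x_2 = 65: g(0) = 69 and g(65) = 112·65 + 69 = 7349 ≡ 69 (mod 130).
So g(0) = g(65) while 0 ≠ 65, hence g is not injective.
Since g is not injective, we find the least positive k with g(k) = g(0): this means 112k ≡ 0 (mod 130), i.e. 130 ∣ 112k. Since gcd(112, 130) = 2, dividing through by 2 this holds exactly when 65 ∣ 56k, and as gcd(56, 65) = 1, exactly when 65 ∣ k.
The smallest positive such k is 65.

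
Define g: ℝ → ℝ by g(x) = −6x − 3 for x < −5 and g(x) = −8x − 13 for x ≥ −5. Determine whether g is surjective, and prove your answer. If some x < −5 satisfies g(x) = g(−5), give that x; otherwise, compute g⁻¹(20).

Both pieces are strictly decreasing (slopes −6 and −8), so each is injective on its own interval.
The left piece maps (−∞, −5) onto (27, ∞); the right piece maps [−5, ∞) onto (−∞, 27].
These images together cover ℝ, so g is surjective.
Because the two images are disjoint, no x < −5 has g(x) = g(−5), so we compute g⁻¹(20): 20 lies in (−∞, 27], so solve −8x − 13 = 20: x = (20 + 13)/(−8) = −33/8.

-33/8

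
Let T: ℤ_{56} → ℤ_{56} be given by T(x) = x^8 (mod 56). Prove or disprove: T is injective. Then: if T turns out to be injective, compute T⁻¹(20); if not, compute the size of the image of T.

8

T(6): Repeated squaring mod 56: 6^1 ≡ 6, 6^2 ≡ 6² = 36, 6^4 ≡ 36² = 1296 ≡ 8, 6^8 ≡ 8² = 64 ≡ 8. So 6^8 ≡ 8 (mod 56).
T(8): Repeated squaring mod 56: 8^1 ≡ 8, 8^2 ≡ 8² = 64 ≡ 8, 8^4 ≡ 8² = 64 ≡ 8, 8^8 ≡ 8² = 64 ≡ 8. So 8^8 ≡ 8 (mod 56).
So T(6) = T(8) = 8 while 6 ≠ 8, thus T is not injective.
Since T is not injective, we determine |image(T)|. Computing x^8 mod 56 for each x (by repeated squaring, reducing mod 56 at every step), the values T(0), T(1), …, T(55) are: 0, 1, 32, 9, 16, 25, 8, 49, 8, 25, 16, 9, 32, 1, 0, 1, 32, 9, 16, 25, 8, 49, 8, 25, 16, 9, 32, 1, 0, 1, 32, 9, 16, 25, 8, 49, 8, 25, 16, 9, 32, 1, 0, 1, 32, 9, 16, 25, 8, 49, 8, 25, 16, 9, 32, 1.
The distinct values are {0, 1, 8, 9, 16, 25, 32, 49}; there are 8 of them.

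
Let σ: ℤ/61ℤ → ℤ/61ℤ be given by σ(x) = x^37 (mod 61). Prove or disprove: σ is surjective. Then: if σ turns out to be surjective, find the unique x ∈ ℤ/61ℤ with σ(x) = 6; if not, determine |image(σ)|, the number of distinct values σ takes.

59

Since 61 is prime, the nonzero elements of ℤ/61ℤ form a cyclic group of order 60.
As gcd(37, 60) = 1, raising to the 37th power is a bijection on this group: if s^37 ≡ t^37 then (st^{−1})^37 = 1, and the only element of order dividing gcd(37, 60) = 1 is 1, so s = t.
With σ(0) = 0 this makes σ injective on all of ℤ/61ℤ, hence bijective (finite equal-size domain and codomain). In particular σ is surjective.
Since σ is surjective, we find the preimage of 6. The inverse of x ↦ x^37 on (ℤ/61ℤ)^× is x ↦ x^13, because 37·13 = 481 = 8·60 + 1 ≡ 1 (mod 60) and x^{60} = 1 for x ≠ 0 (Fermat). So σ⁻¹(6) = 6^13 mod 61.
Repeated squaring mod 61: 6^1 ≡ 6, 6^2 ≡ 6² = 36, 6^4 ≡ 36² = 1296 ≡ 15, 6^8 ≡ 15² = 225 ≡ 42. Since 13 = 8 + 4 + 1, 6^13 ≡ 42·15·6: 42·15 = 630 ≡ 20, then 20·6 = 120 ≡ 59. So 6^13 ≡ 59 (mod 61).
Hence σ⁻¹(6) = 59.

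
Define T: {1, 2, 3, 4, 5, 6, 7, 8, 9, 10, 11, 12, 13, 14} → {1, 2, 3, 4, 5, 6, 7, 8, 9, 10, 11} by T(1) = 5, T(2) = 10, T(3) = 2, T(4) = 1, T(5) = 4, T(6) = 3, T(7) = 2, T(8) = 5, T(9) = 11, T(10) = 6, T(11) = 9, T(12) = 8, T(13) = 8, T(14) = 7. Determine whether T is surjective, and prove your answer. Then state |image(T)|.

11

Every element of the codomain has a preimage: 1 = T(4), 2 = T(3), 3 = T(6), 4 = T(5), 5 = T(1), 6 = T(10), 7 = T(14), 8 = T(12), 9 = T(11), 10 = T(2), 11 = T(9).
Therefore T is surjective.
The image of T is {1, 2, 3, 4, 5, 6, 7, 8, 9, 10, 11}, which has 11 elements.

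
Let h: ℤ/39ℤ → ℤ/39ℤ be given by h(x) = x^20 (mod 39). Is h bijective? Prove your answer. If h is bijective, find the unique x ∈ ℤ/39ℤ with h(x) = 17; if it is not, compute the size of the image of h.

h(1) = 1^20 = 1.
h(5): Repeated squaring mod 39: 5^1 ≡ 5, 5^2 ≡ 5² = 25, 5^4 ≡ 25² = 625 ≡ 1, 5^8 ≡ 1² = 1, 5^16 ≡ 1² = 1. Since 20 = 16 + 4, 5^20 ≡ 1·1: 1·1 = 1. So 5^20 ≡ 1 (mod 39).
So h(1) = h(5) = 1 while 1 ≠ 5, thus h is not injective, hence not bijective.
Since h is not bijective, we determine |image(h)|. Computing x^20 mod 39 for each x (by repeated squaring, reducing mod 39 at every step), the values h(0), h(1), …, h(38) are: 0, 1, 22, 9, 16, 1, 3, 16, 1, 3, 22, 22, 27, 13, 1, 9, 22, 16, 27, 16, 16, 27, 16, 22, 9, 1, 13, 27, 22, 22, 3, 1, 16, 3, 1, 16, 9, 22, 1.
The distinct values are {0, 1, 3, 9, 13, 16, 22, 27}; there are 8 of them.

8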